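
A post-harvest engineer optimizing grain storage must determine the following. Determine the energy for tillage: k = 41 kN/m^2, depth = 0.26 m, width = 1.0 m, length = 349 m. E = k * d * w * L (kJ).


E = k * d * w * L
  = 41 * 0.26 * 1.0 * 349
  = 3720.34 kJ


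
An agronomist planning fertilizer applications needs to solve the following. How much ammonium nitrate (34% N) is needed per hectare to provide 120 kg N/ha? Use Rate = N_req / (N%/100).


Rate = N_required / (N_content / 100)
     = 120 / (34 / 100)
     = 120 / 0.34
     = 352.94 kg/ha


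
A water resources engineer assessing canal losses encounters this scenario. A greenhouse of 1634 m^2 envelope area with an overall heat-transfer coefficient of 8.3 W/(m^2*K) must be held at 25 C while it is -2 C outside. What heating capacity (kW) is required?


dT = 25 - (-2) = 27 K
Q = U * A * dT
  = 8.3 * 1634 * 27
  = 366179.40 W = 366.18 kW


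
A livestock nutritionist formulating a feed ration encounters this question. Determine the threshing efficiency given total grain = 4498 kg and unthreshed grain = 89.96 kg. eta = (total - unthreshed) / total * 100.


eta = (total - unthreshed) / total * 100
    = (4498 - 89.96) / 4498 * 100
    = 4408.04 / 4498 * 100
    = 98%


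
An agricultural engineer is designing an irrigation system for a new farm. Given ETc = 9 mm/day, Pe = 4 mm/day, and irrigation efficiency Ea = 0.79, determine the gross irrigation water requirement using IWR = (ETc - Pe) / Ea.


IWR = (ETc - Pe) / Ea
    = (9 - 4) / 0.79
    = 5 / 0.79
    = 6.33 mm/day


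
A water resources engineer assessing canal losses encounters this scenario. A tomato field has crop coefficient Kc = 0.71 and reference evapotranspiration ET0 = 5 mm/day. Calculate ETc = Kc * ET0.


ETc = Kc * ET0
    = 0.71 * 5
    = 3.55 mm/day


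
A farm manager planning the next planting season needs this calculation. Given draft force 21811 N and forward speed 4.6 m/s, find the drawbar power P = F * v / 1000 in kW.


P = F * v / 1000
  = 21811 * 4.6 / 1000
  = 100330.60 / 1000
  = 100.33 kW


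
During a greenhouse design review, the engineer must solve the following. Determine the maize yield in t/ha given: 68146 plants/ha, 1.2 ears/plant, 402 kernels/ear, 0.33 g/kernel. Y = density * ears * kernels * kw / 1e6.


Y = density * ears * kernels * kw
  = 68146 * 1.2 * 402 * 0.33 g/ha
  = 10848298.03 g/ha
  = 10848.30 kg/ha = 10.85 t/ha


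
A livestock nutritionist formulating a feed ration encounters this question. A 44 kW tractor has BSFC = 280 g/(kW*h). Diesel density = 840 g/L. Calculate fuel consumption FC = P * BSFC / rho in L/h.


FC = P * BSFC / rho_fuel
   = 44 * 280 / 840
   = 12320 / 840
   = 14.67 L/h


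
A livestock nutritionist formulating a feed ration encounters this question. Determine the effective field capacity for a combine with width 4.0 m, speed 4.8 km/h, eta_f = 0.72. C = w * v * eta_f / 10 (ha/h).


C = w * v * eta_f / 10
  = 4.0 * 4.8 * 0.72 / 10
  = 13.82 / 10
  = 1.38 ha/h


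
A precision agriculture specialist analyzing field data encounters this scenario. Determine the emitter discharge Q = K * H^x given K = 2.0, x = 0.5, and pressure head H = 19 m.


Q = K * H^x
  = 2.0 * 19^0.5
  = 2.0 * 4.3589
  = 8.72 L/h


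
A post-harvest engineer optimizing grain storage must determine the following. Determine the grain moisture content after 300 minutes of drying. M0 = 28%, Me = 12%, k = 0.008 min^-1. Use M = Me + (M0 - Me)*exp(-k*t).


M = Me + (M0 - Me) * e^(-k*t)
  = 12 + (28 - 12) * e^(-0.008*300)
  = 12 + 16 * e^(-2.400)
  = 12 + 16 * 0.09072
  = 12 + 1.4515
  = 13.45%


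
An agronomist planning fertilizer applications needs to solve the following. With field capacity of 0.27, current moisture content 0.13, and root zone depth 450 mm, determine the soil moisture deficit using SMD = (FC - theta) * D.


SMD = (FC - theta) * D
    = (0.27 - 0.13) * 450
    = 0.140 * 450
    = 63 mm


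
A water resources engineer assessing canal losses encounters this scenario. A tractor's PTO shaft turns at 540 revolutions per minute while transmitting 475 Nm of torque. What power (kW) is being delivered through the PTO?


P = 2*pi*n*T / 60000
  = 2*pi * 540 * 475 / 60000
  = 1611637.03 / 60000
  = 26.86 kW


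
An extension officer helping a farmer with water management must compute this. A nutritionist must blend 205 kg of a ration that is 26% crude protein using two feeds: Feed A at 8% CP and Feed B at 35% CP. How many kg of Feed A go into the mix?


parts_A = CP_b - target = 35 - 26 = 9
parts_B = target - CP_a = 26 - 8 = 18
total_parts = 9 + 18 = 27
Feed A = 205 * 9 / 27 = 68.33 kg
Feed B = 205 * 18 / 27 = 136.67 kg

68.33 kg


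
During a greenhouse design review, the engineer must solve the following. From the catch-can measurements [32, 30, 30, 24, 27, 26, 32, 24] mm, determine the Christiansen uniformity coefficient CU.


xbar = 225 / 8 = 28.125
sum|xi - xbar| = 23
CU = 100 * (1 - 23 / (8 * 28.125))
   = 100 * (1 - 0.1022)
   = 89.78%


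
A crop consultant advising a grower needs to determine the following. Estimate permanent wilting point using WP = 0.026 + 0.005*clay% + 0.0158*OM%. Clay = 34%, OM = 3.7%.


WP = 0.026 + 0.005*34 + 0.0158*3.7
   = 0.026 + 0.1700 + 0.0585
   = 0.2545


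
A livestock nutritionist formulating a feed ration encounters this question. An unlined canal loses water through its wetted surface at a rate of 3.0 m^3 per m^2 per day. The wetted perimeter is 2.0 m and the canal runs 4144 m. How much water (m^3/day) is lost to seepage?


S = C * P * L
  = 3.0 * 2.0 * 4144
  = 24864 m^3/day


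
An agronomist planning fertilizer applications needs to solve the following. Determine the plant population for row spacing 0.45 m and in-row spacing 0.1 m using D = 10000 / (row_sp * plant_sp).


D = 10000 / (row_sp * plant_sp)
  = 10000 / (0.45 * 0.1)
  = 10000 / 0.0450
  = 222222.22 plants/ha


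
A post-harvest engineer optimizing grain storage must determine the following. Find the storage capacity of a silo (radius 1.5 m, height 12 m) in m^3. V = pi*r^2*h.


V = pi * r^2 * h
  = pi * 1.5^2 * 12
  = pi * 2.25 * 12
  = 84.82 m^3


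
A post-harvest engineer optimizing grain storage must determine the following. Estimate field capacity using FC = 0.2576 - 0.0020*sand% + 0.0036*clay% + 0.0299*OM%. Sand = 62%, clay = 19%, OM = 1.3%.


FC = 0.2576 - 0.0020*62 + 0.0036*19 + 0.0299*1.3
   = 0.2576 - 0.1240 + 0.0684 + 0.0389
   = 0.2409


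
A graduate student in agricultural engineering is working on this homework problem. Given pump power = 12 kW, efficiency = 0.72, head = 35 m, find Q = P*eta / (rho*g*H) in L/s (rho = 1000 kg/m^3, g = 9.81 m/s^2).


Q = (P * 1000 * eta) / (rho * g * H)
  = (12 * 1000 * 0.72) / (1000 * 9.81 * 35)
  = 8640 / 343350
  = 0.02516 m^3/s = 25.16 L/s


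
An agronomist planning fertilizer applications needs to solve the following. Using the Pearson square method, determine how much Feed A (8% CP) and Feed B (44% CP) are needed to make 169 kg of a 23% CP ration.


parts_A = CP_b - target = 44 - 23 = 21
parts_B = target - CP_a = 23 - 8 = 15
total_parts = 21 + 15 = 36
Feed A = 169 * 21 / 36 = 98.58 kg
Feed B = 169 * 15 / 36 = 70.42 kg

98.58 kg


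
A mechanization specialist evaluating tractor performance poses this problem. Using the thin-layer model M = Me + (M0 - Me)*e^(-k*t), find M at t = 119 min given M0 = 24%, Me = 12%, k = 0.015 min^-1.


M = Me + (M0 - Me) * e^(-k*t)
  = 12 + (24 - 12) * e^(-0.015*119)
  = 12 + 12 * e^(-1.785)
  = 12 + 12 * 0.16780
  = 12 + 2.0136
  = 14.01%


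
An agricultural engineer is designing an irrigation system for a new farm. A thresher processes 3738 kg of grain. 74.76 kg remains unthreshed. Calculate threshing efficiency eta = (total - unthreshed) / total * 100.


eta = (total - unthreshed) / total * 100
    = (3738 - 74.76) / 3738 * 100
    = 3663.24 / 3738 * 100
    = 98%


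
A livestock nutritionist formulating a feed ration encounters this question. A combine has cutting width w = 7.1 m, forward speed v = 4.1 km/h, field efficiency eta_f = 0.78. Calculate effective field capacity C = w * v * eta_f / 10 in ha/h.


C = w * v * eta_f / 10
  = 7.1 * 4.1 * 0.78 / 10
  = 22.71 / 10
  = 2.27 ha/h


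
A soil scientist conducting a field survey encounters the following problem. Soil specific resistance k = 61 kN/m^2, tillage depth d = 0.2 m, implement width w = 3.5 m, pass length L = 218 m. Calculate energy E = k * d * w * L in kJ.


E = k * d * w * L
  = 61 * 0.2 * 3.5 * 218
  = 9308.60 kJ


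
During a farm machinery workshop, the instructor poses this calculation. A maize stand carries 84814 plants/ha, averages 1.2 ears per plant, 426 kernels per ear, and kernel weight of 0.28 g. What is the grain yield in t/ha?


Y = density * ears * kernels * kw
  = 84814 * 1.2 * 426 * 0.28 g/ha
  = 12139936.70 g/ha
  = 12139.94 kg/ha = 12.14 t/ha


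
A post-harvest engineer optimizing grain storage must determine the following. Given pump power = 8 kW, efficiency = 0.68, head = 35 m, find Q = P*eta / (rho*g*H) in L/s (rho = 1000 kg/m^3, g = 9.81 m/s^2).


Q = (P * 1000 * eta) / (rho * g * H)
  = (8 * 1000 * 0.68) / (1000 * 9.81 * 35)
  = 5440 / 343350
  = 0.01584 m^3/s = 15.84 L/s


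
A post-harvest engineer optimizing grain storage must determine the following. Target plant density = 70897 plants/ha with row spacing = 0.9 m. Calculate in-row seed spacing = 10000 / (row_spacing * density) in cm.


spacing = 10000 / (row_sp * density)
        = 10000 / (0.9 * 70897)
        = 10000 / 63807.30
        = 0.15672 m = 15.67 cm


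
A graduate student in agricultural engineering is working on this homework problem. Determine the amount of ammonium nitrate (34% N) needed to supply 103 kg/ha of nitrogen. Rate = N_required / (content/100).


Rate = N_required / (N_content / 100)
     = 103 / (34 / 100)
     = 103 / 0.34
     = 302.94 kg/ha


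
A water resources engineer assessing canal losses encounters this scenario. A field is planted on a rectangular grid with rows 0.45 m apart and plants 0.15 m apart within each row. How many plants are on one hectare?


D = 10000 / (row_sp * plant_sp)
  = 10000 / (0.45 * 0.15)
  = 10000 / 0.0675
  = 148148.15 plants/ha


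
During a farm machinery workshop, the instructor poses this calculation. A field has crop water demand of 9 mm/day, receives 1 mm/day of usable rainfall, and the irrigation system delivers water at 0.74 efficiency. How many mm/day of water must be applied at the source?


IWR = (ETc - Pe) / Ea
    = (9 - 1) / 0.74
    = 8 / 0.74
    = 10.81 mm/day


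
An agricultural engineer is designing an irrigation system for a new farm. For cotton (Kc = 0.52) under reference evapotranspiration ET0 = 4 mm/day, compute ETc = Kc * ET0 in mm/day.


ETc = Kc * ET0
    = 0.52 * 4
    = 2.08 mm/day


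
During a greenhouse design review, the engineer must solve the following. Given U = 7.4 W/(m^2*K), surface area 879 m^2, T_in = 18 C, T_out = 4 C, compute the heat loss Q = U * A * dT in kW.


dT = 18 - (4) = 14 K
Q = U * A * dT
  = 7.4 * 879 * 14
  = 91064.40 W = 91.06 kW


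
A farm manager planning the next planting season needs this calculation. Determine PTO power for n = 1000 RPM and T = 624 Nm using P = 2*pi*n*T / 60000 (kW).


P = 2*pi*n*T / 60000
  = 2*pi * 1000 * 624 / 60000
  = 3920707.63 / 60000
  = 65.35 kW


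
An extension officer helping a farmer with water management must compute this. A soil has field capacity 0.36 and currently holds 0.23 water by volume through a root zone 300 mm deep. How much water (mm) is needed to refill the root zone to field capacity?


SMD = (FC - theta) * D
    = (0.36 - 0.23) * 300
    = 0.130 * 300
    = 39 mm


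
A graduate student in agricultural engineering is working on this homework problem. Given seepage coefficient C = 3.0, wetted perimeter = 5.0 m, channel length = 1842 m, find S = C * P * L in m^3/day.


S = C * P * L
  = 3.0 * 5.0 * 1842
  = 27630 m^3/day


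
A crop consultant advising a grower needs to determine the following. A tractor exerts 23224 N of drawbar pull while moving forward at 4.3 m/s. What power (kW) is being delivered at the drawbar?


P = F * v / 1000
  = 23224 * 4.3 / 1000
  = 99863.20 / 1000
  = 99.86 kW


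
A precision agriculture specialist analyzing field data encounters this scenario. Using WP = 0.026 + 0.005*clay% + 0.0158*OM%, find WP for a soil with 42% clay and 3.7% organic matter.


WP = 0.026 + 0.005*42 + 0.0158*3.7
   = 0.026 + 0.2100 + 0.0585
   = 0.2945


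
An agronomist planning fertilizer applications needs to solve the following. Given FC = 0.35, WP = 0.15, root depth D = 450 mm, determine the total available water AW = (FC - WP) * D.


AW = (FC - WP) * D
   = (0.35 - 0.15) * 450
   = 0.20 * 450
   = 90 mm


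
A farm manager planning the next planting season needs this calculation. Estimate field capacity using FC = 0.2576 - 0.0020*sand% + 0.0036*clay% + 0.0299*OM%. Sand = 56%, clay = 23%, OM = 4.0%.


FC = 0.2576 - 0.0020*56 + 0.0036*23 + 0.0299*4.0
   = 0.2576 - 0.1120 + 0.0828 + 0.1196
   = 0.3480


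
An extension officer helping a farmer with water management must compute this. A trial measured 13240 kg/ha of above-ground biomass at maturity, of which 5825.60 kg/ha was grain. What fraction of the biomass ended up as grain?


HI = grain_yield / biomass
   = 5825.60 / 13240
   = 0.44


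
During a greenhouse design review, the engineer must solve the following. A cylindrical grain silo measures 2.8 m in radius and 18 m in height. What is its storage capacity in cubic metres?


V = pi * r^2 * h
  = pi * 2.8^2 * 18
  = pi * 7.84 * 18
  = 443.34 m^3


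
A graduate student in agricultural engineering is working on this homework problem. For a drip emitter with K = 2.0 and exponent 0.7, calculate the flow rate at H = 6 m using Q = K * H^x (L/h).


Q = K * H^x
  = 2.0 * 6^0.7
  = 2.0 * 3.5051
  = 7.01 L/h


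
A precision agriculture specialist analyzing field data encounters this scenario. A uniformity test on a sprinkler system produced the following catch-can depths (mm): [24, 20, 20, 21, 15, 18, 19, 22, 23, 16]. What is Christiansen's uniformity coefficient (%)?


xbar = 198 / 10 = 19.800
sum|xi - xbar| = 22.400
CU = 100 * (1 - 22.400 / (10 * 19.800))
   = 100 * (1 - 0.1131)
   = 88.69%


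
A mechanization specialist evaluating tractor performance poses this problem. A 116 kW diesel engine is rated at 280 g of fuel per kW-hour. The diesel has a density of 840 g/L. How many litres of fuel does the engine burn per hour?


FC = P * BSFC / rho_fuel
   = 116 * 280 / 840
   = 32480 / 840
   = 38.67 L/h


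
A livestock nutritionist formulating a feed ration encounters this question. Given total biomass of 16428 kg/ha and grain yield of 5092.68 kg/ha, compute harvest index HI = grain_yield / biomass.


HI = grain_yield / biomass
   = 5092.68 / 16428
   = 0.31


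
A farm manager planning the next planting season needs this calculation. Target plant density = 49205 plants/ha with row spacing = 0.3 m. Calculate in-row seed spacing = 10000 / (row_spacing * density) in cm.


spacing = 10000 / (row_sp * density)
        = 10000 / (0.3 * 49205)
        = 10000 / 14761.50
        = 0.67744 m = 67.74 cm


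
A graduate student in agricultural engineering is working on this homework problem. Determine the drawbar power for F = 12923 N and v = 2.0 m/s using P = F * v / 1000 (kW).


P = F * v / 1000
  = 12923 * 2.0 / 1000
  = 25846 / 1000
  = 25.85 kW


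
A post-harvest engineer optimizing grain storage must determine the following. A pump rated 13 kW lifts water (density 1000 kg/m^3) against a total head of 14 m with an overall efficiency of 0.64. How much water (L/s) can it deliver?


Q = (P * 1000 * eta) / (rho * g * H)
  = (13 * 1000 * 0.64) / (1000 * 9.81 * 14)
  = 8320 / 137340
  = 0.06058 m^3/s = 60.58 L/s


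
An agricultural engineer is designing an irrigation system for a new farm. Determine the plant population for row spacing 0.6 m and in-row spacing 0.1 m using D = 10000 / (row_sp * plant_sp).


D = 10000 / (row_sp * plant_sp)
  = 10000 / (0.6 * 0.1)
  = 10000 / 0.0600
  = 166666.67 plants/ha


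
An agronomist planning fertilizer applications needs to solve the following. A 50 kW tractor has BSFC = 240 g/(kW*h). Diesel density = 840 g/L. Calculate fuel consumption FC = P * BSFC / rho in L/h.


FC = P * BSFC / rho_fuel
   = 50 * 240 / 840
   = 12000 / 840
   = 14.29 L/h


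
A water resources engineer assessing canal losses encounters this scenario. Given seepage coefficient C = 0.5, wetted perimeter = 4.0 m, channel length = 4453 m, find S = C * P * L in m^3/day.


S = C * P * L
  = 0.5 * 4.0 * 4453
  = 8906 m^3/day


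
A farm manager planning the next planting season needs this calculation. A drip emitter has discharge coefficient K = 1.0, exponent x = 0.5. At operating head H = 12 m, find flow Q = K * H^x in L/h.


Q = K * H^x
  = 1.0 * 12^0.5
  = 1.0 * 3.4641
  = 3.46 L/h


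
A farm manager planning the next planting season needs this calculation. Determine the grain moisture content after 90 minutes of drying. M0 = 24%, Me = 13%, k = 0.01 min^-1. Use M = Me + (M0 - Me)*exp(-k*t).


M = Me + (M0 - Me) * e^(-k*t)
  = 13 + (24 - 13) * e^(-0.01*90)
  = 13 + 11 * e^(-0.900)
  = 13 + 11 * 0.40657
  = 13 + 4.4723
  = 17.47%


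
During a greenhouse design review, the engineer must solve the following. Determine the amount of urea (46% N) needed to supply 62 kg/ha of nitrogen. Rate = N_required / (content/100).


Rate = N_required / (N_content / 100)
     = 62 / (46 / 100)
     = 62 / 0.46
     = 134.78 kg/ha


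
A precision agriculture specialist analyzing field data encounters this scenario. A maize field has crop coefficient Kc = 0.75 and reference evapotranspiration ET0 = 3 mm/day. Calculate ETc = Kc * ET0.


ETc = Kc * ET0
    = 0.75 * 3
    = 2.25 mm/day


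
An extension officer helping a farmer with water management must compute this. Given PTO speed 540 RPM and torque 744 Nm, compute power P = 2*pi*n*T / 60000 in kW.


P = 2*pi*n*T / 60000
  = 2*pi * 540 * 744 / 60000
  = 2524332.53 / 60000
  = 42.07 kW


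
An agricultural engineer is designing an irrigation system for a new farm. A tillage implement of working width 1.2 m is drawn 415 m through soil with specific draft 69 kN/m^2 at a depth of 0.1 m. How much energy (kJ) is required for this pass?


E = k * d * w * L
  = 69 * 0.1 * 1.2 * 415
  = 3436.20 kJ


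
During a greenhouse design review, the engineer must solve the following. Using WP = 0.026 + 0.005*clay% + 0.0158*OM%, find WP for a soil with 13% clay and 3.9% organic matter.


WP = 0.026 + 0.005*13 + 0.0158*3.9
   = 0.026 + 0.0650 + 0.0616
   = 0.1526


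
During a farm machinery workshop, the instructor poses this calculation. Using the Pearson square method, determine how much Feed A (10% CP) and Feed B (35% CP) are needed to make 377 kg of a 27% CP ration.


parts_A = CP_b - target = 35 - 27 = 8
parts_B = target - CP_a = 27 - 10 = 17
total_parts = 8 + 17 = 25
Feed A = 377 * 8 / 25 = 120.64 kg
Feed B = 377 * 17 / 25 = 256.36 kg

120.64 kg


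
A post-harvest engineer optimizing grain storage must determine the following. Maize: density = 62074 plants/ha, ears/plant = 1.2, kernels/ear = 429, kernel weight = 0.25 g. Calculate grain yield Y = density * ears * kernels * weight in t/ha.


Y = density * ears * kernels * kw
  = 62074 * 1.2 * 429 * 0.25 g/ha
  = 7988923.80 g/ha
  = 7988.92 kg/ha = 7.99 t/ha


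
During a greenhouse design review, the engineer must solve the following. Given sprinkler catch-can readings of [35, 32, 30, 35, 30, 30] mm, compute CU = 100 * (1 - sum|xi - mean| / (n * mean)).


xbar = 192 / 6 = 32
sum|xi - xbar| = 12
CU = 100 * (1 - 12 / (6 * 32))
   = 100 * (1 - 0.0625)
   = 93.75%


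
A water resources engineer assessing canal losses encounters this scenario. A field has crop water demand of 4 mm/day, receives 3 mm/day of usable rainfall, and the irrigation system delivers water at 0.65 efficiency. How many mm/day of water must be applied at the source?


IWR = (ETc - Pe) / Ea
    = (4 - 3) / 0.65
    = 1 / 0.65
    = 1.54 mm/day


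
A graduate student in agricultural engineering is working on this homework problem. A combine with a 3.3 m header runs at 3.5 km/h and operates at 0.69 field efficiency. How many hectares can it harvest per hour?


C = w * v * eta_f / 10
  = 3.3 * 3.5 * 0.69 / 10
  = 7.97 / 10
  = 0.80 ha/h


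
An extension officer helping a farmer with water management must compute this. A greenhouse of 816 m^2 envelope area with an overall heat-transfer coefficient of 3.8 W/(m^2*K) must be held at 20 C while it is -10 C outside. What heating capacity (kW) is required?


dT = 20 - (-10) = 30 K
Q = U * A * dT
  = 3.8 * 816 * 30
  = 93024 W = 93.02 kW


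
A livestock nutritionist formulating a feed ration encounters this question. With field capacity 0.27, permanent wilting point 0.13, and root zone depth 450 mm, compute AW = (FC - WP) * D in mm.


AW = (FC - WP) * D
   = (0.27 - 0.13) * 450
   = 0.14 * 450
   = 63 mm


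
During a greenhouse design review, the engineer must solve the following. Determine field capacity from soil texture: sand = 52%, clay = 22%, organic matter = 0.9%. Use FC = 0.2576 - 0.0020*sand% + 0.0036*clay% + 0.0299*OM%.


FC = 0.2576 - 0.0020*52 + 0.0036*22 + 0.0299*0.9
   = 0.2576 - 0.1040 + 0.0792 + 0.0269
   = 0.2597


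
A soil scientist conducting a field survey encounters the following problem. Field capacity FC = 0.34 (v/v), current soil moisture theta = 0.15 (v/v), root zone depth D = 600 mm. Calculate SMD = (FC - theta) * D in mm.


SMD = (FC - theta) * D
    = (0.34 - 0.15) * 600
    = 0.190 * 600
    = 114 mm


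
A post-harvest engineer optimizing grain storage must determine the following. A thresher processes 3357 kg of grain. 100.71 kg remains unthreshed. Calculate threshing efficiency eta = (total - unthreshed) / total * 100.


eta = (total - unthreshed) / total * 100
    = (3357 - 100.71) / 3357 * 100
    = 3256.29 / 3357 * 100
    = 97%


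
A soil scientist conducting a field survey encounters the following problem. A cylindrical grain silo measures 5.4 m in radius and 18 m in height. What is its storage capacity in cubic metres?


V = pi * r^2 * h
  = pi * 5.4^2 * 18
  = pi * 29.16 * 18
  = 1648.96 m^3


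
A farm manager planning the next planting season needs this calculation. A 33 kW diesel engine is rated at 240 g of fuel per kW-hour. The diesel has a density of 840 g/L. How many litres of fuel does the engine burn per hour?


FC = P * BSFC / rho_fuel
   = 33 * 240 / 840
   = 7920 / 840
   = 9.43 L/h


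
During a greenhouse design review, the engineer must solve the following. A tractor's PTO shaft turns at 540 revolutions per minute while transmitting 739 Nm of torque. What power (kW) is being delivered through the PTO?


P = 2*pi*n*T / 60000
  = 2*pi * 540 * 739 / 60000
  = 2507367.93 / 60000
  = 41.79 kW


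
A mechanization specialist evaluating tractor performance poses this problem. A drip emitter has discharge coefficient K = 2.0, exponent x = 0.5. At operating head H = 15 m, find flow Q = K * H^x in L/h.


Q = K * H^x
  = 2.0 * 15^0.5
  = 2.0 * 3.8730
  = 7.75 L/h


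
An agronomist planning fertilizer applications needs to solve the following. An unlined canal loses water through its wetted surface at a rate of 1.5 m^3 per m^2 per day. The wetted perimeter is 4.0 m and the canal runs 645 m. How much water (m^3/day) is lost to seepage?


S = C * P * L
  = 1.5 * 4.0 * 645
  = 3870 m^3/day


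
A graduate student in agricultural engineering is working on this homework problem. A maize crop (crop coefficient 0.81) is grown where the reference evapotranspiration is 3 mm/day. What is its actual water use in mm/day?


ETc = Kc * ET0
    = 0.81 * 3
    = 2.43 mm/day


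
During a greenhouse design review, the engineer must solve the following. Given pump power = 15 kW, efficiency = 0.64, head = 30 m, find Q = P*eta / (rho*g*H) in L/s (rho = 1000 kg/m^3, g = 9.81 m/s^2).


Q = (P * 1000 * eta) / (rho * g * H)
  = (15 * 1000 * 0.64) / (1000 * 9.81 * 30)
  = 9600 / 294300
  = 0.03262 m^3/s = 32.62 L/s


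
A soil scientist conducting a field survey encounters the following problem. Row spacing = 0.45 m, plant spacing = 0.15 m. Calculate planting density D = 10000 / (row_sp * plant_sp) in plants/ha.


D = 10000 / (row_sp * plant_sp)
  = 10000 / (0.45 * 0.15)
  = 10000 / 0.0675
  = 148148.15 plants/ha


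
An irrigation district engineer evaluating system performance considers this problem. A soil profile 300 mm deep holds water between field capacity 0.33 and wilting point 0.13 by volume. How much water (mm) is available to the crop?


AW = (FC - WP) * D
   = (0.33 - 0.13) * 300
   = 0.20 * 300
   = 60 mm


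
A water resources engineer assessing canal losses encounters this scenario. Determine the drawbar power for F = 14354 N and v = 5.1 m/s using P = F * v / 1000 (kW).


P = F * v / 1000
  = 14354 * 5.1 / 1000
  = 73205.40 / 1000
  = 73.21 kW


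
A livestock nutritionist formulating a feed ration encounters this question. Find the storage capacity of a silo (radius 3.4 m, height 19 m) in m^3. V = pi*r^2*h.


V = pi * r^2 * h
  = pi * 3.4^2 * 19
  = pi * 11.56 * 19
  = 690.02 m^3


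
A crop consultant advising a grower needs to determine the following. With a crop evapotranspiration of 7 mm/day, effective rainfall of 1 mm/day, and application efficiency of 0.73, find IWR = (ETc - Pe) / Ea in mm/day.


IWR = (ETc - Pe) / Ea
    = (7 - 1) / 0.73
    = 6 / 0.73
    = 8.22 mm/day


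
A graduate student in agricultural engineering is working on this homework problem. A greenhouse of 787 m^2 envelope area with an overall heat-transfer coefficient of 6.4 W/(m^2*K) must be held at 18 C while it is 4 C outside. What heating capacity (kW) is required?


dT = 18 - (4) = 14 K
Q = U * A * dT
  = 6.4 * 787 * 14
  = 70515.20 W = 70.52 kW


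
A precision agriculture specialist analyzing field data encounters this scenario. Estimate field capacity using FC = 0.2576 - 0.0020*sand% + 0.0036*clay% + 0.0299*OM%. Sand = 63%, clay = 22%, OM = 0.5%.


FC = 0.2576 - 0.0020*63 + 0.0036*22 + 0.0299*0.5
   = 0.2576 - 0.1260 + 0.0792 + 0.0150
   = 0.2258


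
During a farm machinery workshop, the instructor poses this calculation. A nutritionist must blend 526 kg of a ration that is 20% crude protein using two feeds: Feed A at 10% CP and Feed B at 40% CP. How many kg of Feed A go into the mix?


parts_A = CP_b - target = 40 - 20 = 20
parts_B = target - CP_a = 20 - 10 = 10
total_parts = 20 + 10 = 30
Feed A = 526 * 20 / 30 = 350.67 kg
Feed B = 526 * 10 / 30 = 175.33 kg

350.67 kg


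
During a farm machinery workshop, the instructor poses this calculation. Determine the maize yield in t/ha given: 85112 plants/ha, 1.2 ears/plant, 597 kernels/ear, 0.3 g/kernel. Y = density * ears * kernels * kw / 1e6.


Y = density * ears * kernels * kw
  = 85112 * 1.2 * 597 * 0.3 g/ha
  = 18292271.04 g/ha
  = 18292.27 kg/ha = 18.29 t/ha


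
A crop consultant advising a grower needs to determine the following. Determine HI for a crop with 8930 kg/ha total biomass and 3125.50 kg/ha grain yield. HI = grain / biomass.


HI = grain_yield / biomass
   = 3125.50 / 8930
   = 0.35


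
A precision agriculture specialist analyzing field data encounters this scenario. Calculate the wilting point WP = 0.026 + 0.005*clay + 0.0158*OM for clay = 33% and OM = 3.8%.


WP = 0.026 + 0.005*33 + 0.0158*3.8
   = 0.026 + 0.1650 + 0.0600
   = 0.2510


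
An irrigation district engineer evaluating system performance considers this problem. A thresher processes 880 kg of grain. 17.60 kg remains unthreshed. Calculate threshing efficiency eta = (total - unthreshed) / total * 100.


eta = (total - unthreshed) / total * 100
    = (880 - 17.60) / 880 * 100
    = 862.40 / 880 * 100
    = 98%


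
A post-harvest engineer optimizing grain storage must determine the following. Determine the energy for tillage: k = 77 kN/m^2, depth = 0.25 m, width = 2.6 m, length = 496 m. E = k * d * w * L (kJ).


E = k * d * w * L
  = 77 * 0.25 * 2.6 * 496
  = 24824.80 kJ


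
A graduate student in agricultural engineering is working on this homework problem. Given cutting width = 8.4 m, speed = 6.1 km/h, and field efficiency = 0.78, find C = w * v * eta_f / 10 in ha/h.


C = w * v * eta_f / 10
  = 8.4 * 6.1 * 0.78 / 10
  = 39.97 / 10
  = 4.00 ha/h


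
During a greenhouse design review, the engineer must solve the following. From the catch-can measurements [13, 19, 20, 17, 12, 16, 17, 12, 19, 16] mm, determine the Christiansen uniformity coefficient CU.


xbar = 161 / 10 = 16.100
sum|xi - xbar| = 23
CU = 100 * (1 - 23 / (10 * 16.100))
   = 100 * (1 - 0.1429)
   = 85.71%


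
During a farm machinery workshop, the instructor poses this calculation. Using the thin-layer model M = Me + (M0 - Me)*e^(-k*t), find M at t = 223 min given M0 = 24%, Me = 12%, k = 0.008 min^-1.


M = Me + (M0 - Me) * e^(-k*t)
  = 12 + (24 - 12) * e^(-0.008*223)
  = 12 + 12 * e^(-1.784)
  = 12 + 12 * 0.16796
  = 12 + 2.0156
  = 14.02%


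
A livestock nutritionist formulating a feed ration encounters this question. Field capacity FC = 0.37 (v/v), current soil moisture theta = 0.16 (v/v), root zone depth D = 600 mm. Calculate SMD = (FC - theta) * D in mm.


SMD = (FC - theta) * D
    = (0.37 - 0.16) * 600
    = 0.210 * 600
    = 126 mm


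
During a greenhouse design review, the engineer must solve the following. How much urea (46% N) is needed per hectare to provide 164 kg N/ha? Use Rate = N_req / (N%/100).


Rate = N_required / (N_content / 100)
     = 164 / (46 / 100)
     = 164 / 0.46
     = 356.52 kg/ha


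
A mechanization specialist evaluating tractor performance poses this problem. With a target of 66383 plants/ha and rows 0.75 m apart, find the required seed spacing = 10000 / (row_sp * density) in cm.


spacing = 10000 / (row_sp * density)
        = 10000 / (0.75 * 66383)
        = 10000 / 49787.25
        = 0.20085 m = 20.09 cm


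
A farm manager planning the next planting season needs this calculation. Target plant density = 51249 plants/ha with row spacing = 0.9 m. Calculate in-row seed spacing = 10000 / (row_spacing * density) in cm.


spacing = 10000 / (row_sp * density)
        = 10000 / (0.9 * 51249)
        = 10000 / 46124.10
        = 0.21681 m = 21.68 cm


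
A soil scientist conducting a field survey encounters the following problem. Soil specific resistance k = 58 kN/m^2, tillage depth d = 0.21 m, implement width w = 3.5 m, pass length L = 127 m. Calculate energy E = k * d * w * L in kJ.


E = k * d * w * L
  = 58 * 0.21 * 3.5 * 127
  = 5414.01 kJ


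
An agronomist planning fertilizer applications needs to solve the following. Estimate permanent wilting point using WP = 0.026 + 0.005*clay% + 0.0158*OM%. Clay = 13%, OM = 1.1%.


WP = 0.026 + 0.005*13 + 0.0158*1.1
   = 0.026 + 0.0650 + 0.0174
   = 0.1084


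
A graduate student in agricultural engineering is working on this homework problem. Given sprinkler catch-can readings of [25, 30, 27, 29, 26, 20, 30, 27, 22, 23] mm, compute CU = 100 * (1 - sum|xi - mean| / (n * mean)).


xbar = 259 / 10 = 25.900
sum|xi - xbar| = 27.200
CU = 100 * (1 - 27.200 / (10 * 25.900))
   = 100 * (1 - 0.1050)
   = 89.50%


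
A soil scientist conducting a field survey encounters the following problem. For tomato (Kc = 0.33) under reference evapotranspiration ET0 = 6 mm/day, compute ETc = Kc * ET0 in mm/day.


ETc = Kc * ET0
    = 0.33 * 6
    = 1.98 mm/day


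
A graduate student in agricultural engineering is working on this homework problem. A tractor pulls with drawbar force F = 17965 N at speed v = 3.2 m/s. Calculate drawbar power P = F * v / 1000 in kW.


P = F * v / 1000
  = 17965 * 3.2 / 1000
  = 57488 / 1000
  = 57.49 kW


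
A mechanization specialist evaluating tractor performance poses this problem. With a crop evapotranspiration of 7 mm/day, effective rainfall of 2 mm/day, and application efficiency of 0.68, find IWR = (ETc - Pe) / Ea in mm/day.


IWR = (ETc - Pe) / Ea
    = (7 - 2) / 0.68
    = 5 / 0.68
    = 7.35 mm/day


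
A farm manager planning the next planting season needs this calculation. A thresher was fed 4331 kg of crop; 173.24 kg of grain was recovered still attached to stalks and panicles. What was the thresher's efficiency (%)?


eta = (total - unthreshed) / total * 100
    = (4331 - 173.24) / 4331 * 100
    = 4157.76 / 4331 * 100
    = 96%


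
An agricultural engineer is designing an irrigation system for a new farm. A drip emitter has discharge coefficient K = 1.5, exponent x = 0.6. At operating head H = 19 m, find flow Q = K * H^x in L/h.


Q = K * H^x
  = 1.5 * 19^0.6
  = 1.5 * 5.8513
  = 8.78 L/h


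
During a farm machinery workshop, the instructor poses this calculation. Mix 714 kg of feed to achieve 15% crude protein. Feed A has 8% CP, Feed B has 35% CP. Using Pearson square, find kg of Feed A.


parts_A = CP_b - target = 35 - 15 = 20
parts_B = target - CP_a = 15 - 8 = 7
total_parts = 20 + 7 = 27
Feed A = 714 * 20 / 27 = 528.89 kg
Feed B = 714 * 7 / 27 = 185.11 kg

528.89 kg


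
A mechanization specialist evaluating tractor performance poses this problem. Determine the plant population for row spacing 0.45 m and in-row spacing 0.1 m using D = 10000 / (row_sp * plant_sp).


D = 10000 / (row_sp * plant_sp)
  = 10000 / (0.45 * 0.1)
  = 10000 / 0.0450
  = 222222.22 plants/ha


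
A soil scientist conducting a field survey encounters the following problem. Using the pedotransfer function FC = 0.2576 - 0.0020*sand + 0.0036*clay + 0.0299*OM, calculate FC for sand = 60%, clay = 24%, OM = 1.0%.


FC = 0.2576 - 0.0020*60 + 0.0036*24 + 0.0299*1.0
   = 0.2576 - 0.1200 + 0.0864 + 0.0299
   = 0.2539


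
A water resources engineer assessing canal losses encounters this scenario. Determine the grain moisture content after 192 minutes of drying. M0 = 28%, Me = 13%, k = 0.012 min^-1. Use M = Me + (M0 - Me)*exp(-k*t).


M = Me + (M0 - Me) * e^(-k*t)
  = 13 + (28 - 13) * e^(-0.012*192)
  = 13 + 15 * e^(-2.304)
  = 13 + 15 * 0.09986
  = 13 + 1.4979
  = 14.50%


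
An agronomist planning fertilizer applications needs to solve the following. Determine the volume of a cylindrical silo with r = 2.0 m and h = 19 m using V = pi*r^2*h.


V = pi * r^2 * h
  = pi * 2.0^2 * 19
  = pi * 4 * 19
  = 238.76 m^3


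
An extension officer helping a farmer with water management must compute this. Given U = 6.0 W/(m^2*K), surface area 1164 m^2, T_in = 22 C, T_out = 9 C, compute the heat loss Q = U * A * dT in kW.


dT = 22 - (9) = 13 K
Q = U * A * dT
  = 6.0 * 1164 * 13
  = 90792 W = 90.79 kW


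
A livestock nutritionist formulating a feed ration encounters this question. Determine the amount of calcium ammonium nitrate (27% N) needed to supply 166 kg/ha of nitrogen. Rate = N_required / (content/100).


Rate = N_required / (N_content / 100)
     = 166 / (27 / 100)
     = 166 / 0.27
     = 614.81 kg/ha


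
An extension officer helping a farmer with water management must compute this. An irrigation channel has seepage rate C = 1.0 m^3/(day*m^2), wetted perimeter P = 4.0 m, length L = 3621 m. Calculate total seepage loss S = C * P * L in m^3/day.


S = C * P * L
  = 1.0 * 4.0 * 3621
  = 14484 m^3/day


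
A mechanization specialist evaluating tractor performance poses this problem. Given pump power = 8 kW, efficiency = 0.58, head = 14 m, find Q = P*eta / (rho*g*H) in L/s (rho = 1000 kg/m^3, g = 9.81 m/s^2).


Q = (P * 1000 * eta) / (rho * g * H)
  = (8 * 1000 * 0.58) / (1000 * 9.81 * 14)
  = 4640 / 137340
  = 0.03378 m^3/s = 33.78 L/s


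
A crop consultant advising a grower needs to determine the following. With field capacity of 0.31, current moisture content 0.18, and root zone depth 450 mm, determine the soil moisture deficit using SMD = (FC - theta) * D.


SMD = (FC - theta) * D
    = (0.31 - 0.18) * 450
    = 0.130 * 450
    = 58.50 mm


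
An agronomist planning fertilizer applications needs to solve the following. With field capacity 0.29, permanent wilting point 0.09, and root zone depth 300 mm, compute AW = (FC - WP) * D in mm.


AW = (FC - WP) * D
   = (0.29 - 0.09) * 300
   = 0.20 * 300
   = 60 mm


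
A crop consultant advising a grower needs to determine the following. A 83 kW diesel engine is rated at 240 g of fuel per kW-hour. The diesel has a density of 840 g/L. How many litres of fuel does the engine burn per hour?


FC = P * BSFC / rho_fuel
   = 83 * 240 / 840
   = 19920 / 840
   = 23.71 L/h


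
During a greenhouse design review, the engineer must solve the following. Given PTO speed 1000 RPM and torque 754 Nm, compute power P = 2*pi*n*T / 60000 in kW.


P = 2*pi*n*T / 60000
  = 2*pi * 1000 * 754 / 60000
  = 4737521.72 / 60000
  = 78.96 kW


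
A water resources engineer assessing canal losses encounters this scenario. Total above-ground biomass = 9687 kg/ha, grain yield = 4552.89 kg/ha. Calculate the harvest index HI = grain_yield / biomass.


HI = grain_yield / biomass
   = 4552.89 / 9687
   = 0.47


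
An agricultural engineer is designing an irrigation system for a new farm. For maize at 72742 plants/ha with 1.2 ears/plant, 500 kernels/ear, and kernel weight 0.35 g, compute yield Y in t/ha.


Y = density * ears * kernels * kw
  = 72742 * 1.2 * 500 * 0.35 g/ha
  = 15275820.00 g/ha
  = 15275.82 kg/ha = 15.28 t/ha


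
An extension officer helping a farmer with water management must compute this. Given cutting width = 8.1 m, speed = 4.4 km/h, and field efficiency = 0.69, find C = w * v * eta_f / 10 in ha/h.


C = w * v * eta_f / 10
  = 8.1 * 4.4 * 0.69 / 10
  = 24.59 / 10
  = 2.46 ha/h


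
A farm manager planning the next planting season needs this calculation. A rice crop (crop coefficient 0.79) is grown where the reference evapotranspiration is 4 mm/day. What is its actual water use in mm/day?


ETc = Kc * ET0
    = 0.79 * 4
    = 3.16 mm/day


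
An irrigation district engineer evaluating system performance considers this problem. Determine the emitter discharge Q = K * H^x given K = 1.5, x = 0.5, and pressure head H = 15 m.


Q = K * H^x
  = 1.5 * 15^0.5
  = 1.5 * 3.8730
  = 5.81 L/h


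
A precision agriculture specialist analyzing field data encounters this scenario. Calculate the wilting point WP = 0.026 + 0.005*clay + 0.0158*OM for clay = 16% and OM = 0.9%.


WP = 0.026 + 0.005*16 + 0.0158*0.9
   = 0.026 + 0.0800 + 0.0142
   = 0.1202


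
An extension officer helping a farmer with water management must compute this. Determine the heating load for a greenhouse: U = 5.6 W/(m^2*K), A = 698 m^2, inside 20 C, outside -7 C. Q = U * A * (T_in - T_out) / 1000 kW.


dT = 20 - (-7) = 27 K
Q = U * A * dT
  = 5.6 * 698 * 27
  = 105537.60 W = 105.54 kW


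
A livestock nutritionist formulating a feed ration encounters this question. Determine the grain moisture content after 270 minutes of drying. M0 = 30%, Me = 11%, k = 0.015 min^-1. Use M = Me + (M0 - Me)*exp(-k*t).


M = Me + (M0 - Me) * e^(-k*t)
  = 11 + (30 - 11) * e^(-0.015*270)
  = 11 + 19 * e^(-4.050)
  = 11 + 19 * 0.01742
  = 11 + 0.3310
  = 11.33%


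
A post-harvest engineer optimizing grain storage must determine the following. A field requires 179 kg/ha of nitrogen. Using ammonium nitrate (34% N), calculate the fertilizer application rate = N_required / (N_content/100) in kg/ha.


Rate = N_required / (N_content / 100)
     = 179 / (34 / 100)
     = 179 / 0.34
     = 526.47 kg/ha


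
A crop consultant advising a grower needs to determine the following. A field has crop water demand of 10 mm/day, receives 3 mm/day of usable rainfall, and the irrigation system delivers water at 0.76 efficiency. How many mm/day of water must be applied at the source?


IWR = (ETc - Pe) / Ea
    = (10 - 3) / 0.76
    = 7 / 0.76
    = 9.21 mm/day
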